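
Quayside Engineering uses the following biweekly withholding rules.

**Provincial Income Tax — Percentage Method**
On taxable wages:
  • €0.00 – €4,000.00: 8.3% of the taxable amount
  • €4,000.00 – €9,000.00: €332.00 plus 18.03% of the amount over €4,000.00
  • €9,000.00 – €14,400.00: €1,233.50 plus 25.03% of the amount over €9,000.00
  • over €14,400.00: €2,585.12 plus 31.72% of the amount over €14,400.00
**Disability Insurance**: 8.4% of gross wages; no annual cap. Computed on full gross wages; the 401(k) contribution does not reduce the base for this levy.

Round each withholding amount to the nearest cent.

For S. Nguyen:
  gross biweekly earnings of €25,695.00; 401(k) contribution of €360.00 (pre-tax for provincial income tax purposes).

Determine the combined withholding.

Provincial Income Tax: taxable = €25,695.00 − €360.00 = €25,335.00
  €2,585.12 + 31.72% × (€25,335.00 − €14,400.00) = €2,585.12 + 31.72% × €10,935.00 = €6,053.70
Disability Insurance: 8.4% × €25,695.00 = €2,158.38
Total: €6,053.70 + €2,158.38 = €8,212.08

€8,212.08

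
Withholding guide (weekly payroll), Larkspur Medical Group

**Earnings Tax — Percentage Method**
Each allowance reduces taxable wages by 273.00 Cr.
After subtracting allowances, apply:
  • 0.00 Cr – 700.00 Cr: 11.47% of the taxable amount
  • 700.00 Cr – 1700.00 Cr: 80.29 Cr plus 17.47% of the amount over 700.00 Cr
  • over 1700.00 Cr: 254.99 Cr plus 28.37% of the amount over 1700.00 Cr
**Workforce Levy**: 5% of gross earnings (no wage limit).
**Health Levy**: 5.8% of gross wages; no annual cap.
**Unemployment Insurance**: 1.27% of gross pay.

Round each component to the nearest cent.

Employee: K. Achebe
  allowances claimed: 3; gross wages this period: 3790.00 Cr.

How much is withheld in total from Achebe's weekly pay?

1073.02 Cr

Earnings Tax: taxable = 3790.00 Cr − 3×273.00 Cr = 2971.00 Cr
  254.99 Cr + 28.37% × (2971.00 Cr − 1700.00 Cr) = 254.99 Cr + 28.37% × 1271.00 Cr = 615.57 Cr
Workforce Levy: 5% × 3790.00 Cr = 189.50 Cr
Health Levy: 5.8% × 3790.00 Cr = 219.82 Cr
Unemployment Insurance: 1.27% × 3790.00 Cr = 48.13 Cr
Total: 615.57 Cr + 189.50 Cr + 219.82 Cr + 48.13 Cr = 1073.02 Cr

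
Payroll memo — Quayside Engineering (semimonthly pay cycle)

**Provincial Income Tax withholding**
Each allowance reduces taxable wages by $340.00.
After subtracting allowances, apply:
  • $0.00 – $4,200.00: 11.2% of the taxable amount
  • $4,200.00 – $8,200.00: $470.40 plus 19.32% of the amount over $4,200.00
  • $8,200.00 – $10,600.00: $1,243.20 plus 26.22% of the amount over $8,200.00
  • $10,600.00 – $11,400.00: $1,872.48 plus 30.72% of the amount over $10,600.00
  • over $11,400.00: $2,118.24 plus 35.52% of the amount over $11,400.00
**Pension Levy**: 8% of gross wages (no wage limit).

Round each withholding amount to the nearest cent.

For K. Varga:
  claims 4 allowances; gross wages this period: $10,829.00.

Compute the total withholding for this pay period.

$2,442.25

Provincial Income Tax: taxable = $10,829.00 − 4×$340.00 = $9,469.00
  $1,243.20 + 26.22% × ($9,469.00 − $8,200.00) = $1,243.20 + 26.22% × $1,269.00 = $1,575.93
Pension Levy: 8% × $10,829.00 = $866.32
Total: $1,575.93 + $866.32 = $2,442.25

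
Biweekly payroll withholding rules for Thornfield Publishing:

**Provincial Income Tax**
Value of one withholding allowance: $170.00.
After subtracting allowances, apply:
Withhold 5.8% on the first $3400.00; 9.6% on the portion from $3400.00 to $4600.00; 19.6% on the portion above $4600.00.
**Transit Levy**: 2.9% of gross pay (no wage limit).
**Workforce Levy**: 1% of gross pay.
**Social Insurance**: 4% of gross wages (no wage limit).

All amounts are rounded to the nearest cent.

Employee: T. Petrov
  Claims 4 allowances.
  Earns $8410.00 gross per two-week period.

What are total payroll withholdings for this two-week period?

Provincial Income Tax: taxable = $8410.00 − 4×$170.00 = $7730.00
  $312.40 + 19.6% × ($7730.00 − $4600.00) = $312.40 + 19.6% × $3130.00 = $925.88
Transit Levy: 2.9% × $8410.00 = $243.89
Workforce Levy: 1% × $8410.00 = $84.10
Social Insurance: 4% × $8410.00 = $336.40
Total: $925.88 + $243.89 + $84.10 + $336.40 = $1590.27

$1590.27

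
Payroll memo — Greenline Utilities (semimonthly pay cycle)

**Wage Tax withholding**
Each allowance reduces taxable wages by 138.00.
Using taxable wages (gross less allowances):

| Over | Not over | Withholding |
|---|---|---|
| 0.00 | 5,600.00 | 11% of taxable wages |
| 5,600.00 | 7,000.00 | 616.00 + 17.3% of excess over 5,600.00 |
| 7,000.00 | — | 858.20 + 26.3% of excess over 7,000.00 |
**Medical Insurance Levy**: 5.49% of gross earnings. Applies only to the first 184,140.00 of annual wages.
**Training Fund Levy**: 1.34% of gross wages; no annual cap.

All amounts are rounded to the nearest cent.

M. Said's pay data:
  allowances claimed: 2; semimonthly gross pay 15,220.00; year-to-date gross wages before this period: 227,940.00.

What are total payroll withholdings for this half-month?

3,151.42

Wage Tax: taxable = 15,220.00 − 2×138.00 = 14,944.00
  858.20 + 26.3% × (14,944.00 − 7,000.00) = 858.20 + 26.3% × 7,944.00 = 2,947.47
Medical Insurance Levy: YTD 227,940.00 ≥ cap 184,140.00 → 0.00
Training Fund Levy: 1.34% × 15,220.00 = 203.95
Total: 2,947.47 + 0.00 + 203.95 = 3,151.42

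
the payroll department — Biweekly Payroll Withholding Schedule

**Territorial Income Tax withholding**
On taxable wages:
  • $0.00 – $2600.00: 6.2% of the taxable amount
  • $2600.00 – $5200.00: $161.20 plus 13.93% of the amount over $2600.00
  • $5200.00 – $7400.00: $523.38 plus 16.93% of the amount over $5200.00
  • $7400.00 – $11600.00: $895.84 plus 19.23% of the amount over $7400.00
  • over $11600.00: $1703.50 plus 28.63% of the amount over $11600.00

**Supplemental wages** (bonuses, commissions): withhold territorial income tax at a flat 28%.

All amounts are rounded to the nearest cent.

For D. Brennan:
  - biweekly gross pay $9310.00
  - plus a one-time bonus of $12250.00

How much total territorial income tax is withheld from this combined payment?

Territorial Income Tax: taxable = $9310.00
  $895.84 + 19.23% × ($9310.00 − $7400.00) = $895.84 + 19.23% × $1910.00 = $1263.13
Supplemental (28% flat on bonus): 28% × $12250.00 = $3430.00
Total territorial income tax: $1263.13 + $3430.00 = $4693.13

$4693.13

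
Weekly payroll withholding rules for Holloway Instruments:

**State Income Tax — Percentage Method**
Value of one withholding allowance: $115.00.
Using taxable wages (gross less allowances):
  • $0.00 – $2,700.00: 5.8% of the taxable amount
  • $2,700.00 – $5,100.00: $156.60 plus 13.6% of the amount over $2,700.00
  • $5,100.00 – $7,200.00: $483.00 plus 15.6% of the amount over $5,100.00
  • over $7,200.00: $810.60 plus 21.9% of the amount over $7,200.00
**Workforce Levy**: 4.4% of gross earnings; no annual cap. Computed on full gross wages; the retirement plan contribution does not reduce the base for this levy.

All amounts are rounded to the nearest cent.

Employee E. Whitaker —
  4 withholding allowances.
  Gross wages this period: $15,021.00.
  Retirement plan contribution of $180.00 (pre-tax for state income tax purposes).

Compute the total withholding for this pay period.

$3,044.16

State Income Tax: taxable = $15,021.00 − $180.00 − 4×$115.00 = $14,381.00
  $810.60 + 21.9% × ($14,381.00 − $7,200.00) = $810.60 + 21.9% × $7,181.00 = $2,383.24
Workforce Levy: 4.4% × $15,021.00 = $660.92
Total: $2,383.24 + $660.92 = $3,044.16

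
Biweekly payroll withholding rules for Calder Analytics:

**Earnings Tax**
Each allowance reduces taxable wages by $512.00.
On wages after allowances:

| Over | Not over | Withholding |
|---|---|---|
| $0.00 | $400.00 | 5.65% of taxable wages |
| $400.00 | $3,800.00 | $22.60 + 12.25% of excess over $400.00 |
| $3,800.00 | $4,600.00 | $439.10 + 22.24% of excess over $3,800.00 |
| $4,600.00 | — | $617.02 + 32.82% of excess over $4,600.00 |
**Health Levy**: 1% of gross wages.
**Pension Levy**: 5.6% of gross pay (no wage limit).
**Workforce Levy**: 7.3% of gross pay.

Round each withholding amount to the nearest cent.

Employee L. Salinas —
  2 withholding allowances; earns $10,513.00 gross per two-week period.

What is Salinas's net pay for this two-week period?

Earnings Tax: taxable = $10,513.00 − 2×$512.00 = $9,489.00
  $617.02 + 32.82% × ($9,489.00 − $4,600.00) = $617.02 + 32.82% × $4,889.00 = $2,221.59
Health Levy: 1% × $10,513.00 = $105.13
Pension Levy: 5.6% × $10,513.00 = $588.73
Workforce Levy: 7.3% × $10,513.00 = $767.45
Total withheld: $2,221.59 + $105.13 + $588.73 + $767.45 = $3,682.90
Net pay: $10,513.00 − $3,682.90 = $6,830.10

$6,830.10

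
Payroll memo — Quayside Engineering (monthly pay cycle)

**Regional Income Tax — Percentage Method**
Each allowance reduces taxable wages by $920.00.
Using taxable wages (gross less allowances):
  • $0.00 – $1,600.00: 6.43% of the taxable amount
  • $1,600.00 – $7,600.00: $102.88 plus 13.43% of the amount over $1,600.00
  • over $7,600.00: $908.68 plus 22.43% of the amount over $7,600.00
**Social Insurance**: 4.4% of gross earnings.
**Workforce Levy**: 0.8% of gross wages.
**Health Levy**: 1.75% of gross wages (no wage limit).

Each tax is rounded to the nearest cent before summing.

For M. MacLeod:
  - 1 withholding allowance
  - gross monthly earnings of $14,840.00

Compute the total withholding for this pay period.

$3,357.64

Regional Income Tax: taxable = $14,840.00 − 1×$920.00 = $13,920.00
  $908.68 + 22.43% × ($13,920.00 − $7,600.00) = $908.68 + 22.43% × $6,320.00 = $2,326.26
Social Insurance: 4.4% × $14,840.00 = $652.96
Workforce Levy: 0.8% × $14,840.00 = $118.72
Health Levy: 1.75% × $14,840.00 = $259.70
Total: $2,326.26 + $652.96 + $118.72 + $259.70 = $3,357.64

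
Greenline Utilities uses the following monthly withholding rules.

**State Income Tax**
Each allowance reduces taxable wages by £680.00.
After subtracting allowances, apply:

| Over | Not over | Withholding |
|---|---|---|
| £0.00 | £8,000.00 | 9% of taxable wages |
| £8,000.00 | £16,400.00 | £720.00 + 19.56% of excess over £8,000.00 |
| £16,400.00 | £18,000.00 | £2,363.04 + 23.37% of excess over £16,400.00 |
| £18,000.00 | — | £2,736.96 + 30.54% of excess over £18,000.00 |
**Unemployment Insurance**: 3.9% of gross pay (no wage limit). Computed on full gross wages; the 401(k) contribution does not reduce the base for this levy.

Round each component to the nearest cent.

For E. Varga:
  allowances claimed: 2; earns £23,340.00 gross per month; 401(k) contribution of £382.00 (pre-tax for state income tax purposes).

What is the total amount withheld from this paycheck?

£4,746.05

State Income Tax: taxable = £23,340.00 − £382.00 − 2×£680.00 = £21,598.00
  £2,736.96 + 30.54% × (£21,598.00 − £18,000.00) = £2,736.96 + 30.54% × £3,598.00 = £3,835.79
Unemployment Insurance: 3.9% × £23,340.00 = £910.26
Total: £3,835.79 + £910.26 = £4,746.05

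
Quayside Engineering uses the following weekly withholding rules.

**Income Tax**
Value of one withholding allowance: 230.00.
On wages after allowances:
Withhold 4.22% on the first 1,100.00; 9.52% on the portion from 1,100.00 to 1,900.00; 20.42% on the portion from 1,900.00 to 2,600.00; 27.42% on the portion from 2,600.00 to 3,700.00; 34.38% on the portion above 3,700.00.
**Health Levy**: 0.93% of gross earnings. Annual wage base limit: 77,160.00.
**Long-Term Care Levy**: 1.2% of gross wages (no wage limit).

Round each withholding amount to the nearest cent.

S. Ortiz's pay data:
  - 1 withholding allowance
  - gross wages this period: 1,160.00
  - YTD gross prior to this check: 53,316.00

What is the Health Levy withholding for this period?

Health Levy: 0.93% × 1,160.00 = 10.79

10.79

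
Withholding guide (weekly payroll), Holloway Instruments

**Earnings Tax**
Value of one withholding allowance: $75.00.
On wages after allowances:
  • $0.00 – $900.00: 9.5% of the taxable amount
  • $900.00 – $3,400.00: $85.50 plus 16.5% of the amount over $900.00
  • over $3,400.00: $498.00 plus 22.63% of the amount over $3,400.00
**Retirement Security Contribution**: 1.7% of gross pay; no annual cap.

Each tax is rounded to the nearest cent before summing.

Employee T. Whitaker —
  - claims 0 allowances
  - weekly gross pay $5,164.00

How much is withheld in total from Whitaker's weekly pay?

Earnings Tax: taxable = $5,164.00
  $498.00 + 22.63% × ($5,164.00 − $3,400.00) = $498.00 + 22.63% × $1,764.00 = $897.19
Retirement Security Contribution: 1.7% × $5,164.00 = $87.79
Total: $897.19 + $87.79 = $984.98

$984.98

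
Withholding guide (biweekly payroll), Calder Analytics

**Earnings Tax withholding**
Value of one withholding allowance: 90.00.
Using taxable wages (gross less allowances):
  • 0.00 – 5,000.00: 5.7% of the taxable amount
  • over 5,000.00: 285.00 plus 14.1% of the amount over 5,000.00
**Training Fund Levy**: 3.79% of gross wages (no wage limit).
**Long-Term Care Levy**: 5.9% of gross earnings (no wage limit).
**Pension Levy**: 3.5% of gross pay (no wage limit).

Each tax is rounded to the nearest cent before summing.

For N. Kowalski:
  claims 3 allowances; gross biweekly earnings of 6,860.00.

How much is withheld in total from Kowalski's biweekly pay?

Earnings Tax: taxable = 6,860.00 − 3×90.00 = 6,590.00
  285.00 + 14.1% × (6,590.00 − 5,000.00) = 285.00 + 14.1% × 1,590.00 = 509.19
Training Fund Levy: 3.79% × 6,860.00 = 259.99
Long-Term Care Levy: 5.9% × 6,860.00 = 404.74
Pension Levy: 3.5% × 6,860.00 = 240.10
Total: 509.19 + 259.99 + 404.74 + 240.10 = 1,414.02

1,414.02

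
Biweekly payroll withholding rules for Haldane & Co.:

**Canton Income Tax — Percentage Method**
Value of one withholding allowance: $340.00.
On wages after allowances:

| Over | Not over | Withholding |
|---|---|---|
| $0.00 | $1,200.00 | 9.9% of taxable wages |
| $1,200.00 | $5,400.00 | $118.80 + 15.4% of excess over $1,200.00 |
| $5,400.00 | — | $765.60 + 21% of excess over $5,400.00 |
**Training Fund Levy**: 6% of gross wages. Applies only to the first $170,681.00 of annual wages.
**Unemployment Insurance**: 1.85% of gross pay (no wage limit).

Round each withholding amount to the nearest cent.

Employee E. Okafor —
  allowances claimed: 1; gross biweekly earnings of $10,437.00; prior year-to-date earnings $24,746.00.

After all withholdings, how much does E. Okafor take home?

$7,865.73

Canton Income Tax: taxable = $10,437.00 − 1×$340.00 = $10,097.00
  $765.60 + 21% × ($10,097.00 − $5,400.00) = $765.60 + 21% × $4,697.00 = $1,751.97
Training Fund Levy: 6% × $10,437.00 = $626.22
Unemployment Insurance: 1.85% × $10,437.00 = $193.08
Total withheld: $1,751.97 + $626.22 + $193.08 = $2,571.27
Net pay: $10,437.00 − $2,571.27 = $7,865.73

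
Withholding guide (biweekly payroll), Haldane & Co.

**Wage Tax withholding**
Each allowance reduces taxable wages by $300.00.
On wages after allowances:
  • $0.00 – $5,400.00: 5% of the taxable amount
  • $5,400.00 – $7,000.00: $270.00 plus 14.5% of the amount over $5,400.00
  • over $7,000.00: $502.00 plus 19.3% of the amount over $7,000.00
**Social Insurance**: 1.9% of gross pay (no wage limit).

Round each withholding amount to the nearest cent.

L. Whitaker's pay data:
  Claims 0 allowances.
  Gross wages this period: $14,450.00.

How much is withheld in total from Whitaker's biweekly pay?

Wage Tax: taxable = $14,450.00
  $502.00 + 19.3% × ($14,450.00 − $7,000.00) = $502.00 + 19.3% × $7,450.00 = $1,939.85
Social Insurance: 1.9% × $14,450.00 = $274.55
Total: $1,939.85 + $274.55 = $2,214.40

$2,214.40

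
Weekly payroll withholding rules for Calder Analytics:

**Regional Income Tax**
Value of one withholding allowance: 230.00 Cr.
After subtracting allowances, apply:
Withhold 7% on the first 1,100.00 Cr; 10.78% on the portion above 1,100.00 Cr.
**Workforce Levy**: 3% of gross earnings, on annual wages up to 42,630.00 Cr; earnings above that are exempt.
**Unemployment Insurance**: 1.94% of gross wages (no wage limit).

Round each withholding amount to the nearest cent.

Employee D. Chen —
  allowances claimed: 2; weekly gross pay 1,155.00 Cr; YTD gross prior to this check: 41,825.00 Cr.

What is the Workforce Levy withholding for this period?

24.15 Cr

Workforce Levy: cap 42,630.00 Cr − YTD 41,825.00 Cr = 805.00 Cr subject; 3% × 805.00 Cr = 24.15 Cr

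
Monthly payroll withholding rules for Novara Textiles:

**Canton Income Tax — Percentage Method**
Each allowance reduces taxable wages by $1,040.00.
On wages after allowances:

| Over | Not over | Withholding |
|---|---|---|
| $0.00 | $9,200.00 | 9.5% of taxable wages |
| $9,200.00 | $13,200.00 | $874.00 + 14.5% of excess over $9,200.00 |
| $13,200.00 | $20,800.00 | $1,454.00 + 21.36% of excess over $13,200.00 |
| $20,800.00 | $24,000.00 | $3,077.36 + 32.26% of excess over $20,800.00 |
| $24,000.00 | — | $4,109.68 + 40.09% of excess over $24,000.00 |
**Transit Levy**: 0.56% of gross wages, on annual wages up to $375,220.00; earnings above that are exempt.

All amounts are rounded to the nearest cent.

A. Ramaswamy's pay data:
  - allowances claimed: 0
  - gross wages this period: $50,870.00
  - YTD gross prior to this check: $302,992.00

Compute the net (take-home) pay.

$35,703.27

Canton Income Tax: taxable = $50,870.00
  $4,109.68 + 40.09% × ($50,870.00 − $24,000.00) = $4,109.68 + 40.09% × $26,870.00 = $14,881.86
Transit Levy: 0.56% × $50,870.00 = $284.87
Total withheld: $14,881.86 + $284.87 = $15,166.73
Net pay: $50,870.00 − $15,166.73 = $35,703.27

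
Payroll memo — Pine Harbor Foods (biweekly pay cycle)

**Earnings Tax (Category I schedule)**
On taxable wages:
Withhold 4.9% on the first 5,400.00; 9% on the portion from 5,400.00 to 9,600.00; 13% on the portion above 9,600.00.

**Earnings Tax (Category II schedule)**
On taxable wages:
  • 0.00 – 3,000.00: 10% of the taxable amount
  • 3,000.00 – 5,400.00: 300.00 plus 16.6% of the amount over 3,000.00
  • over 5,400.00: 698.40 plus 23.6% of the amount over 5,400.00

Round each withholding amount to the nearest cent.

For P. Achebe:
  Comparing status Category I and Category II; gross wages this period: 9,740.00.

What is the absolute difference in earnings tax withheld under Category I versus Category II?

Earnings Tax (Category I): taxable = 9,740.00
  642.60 + 13% × (9,740.00 − 9,600.00) = 642.60 + 13% × 140.00 = 660.80
Earnings Tax (Category II): taxable = 9,740.00
  698.40 + 23.6% × (9,740.00 − 5,400.00) = 698.40 + 23.6% × 4,340.00 = 1,722.64
Difference: |660.80 − 1,722.64| = 1,061.84 (higher under Category II)

1,061.84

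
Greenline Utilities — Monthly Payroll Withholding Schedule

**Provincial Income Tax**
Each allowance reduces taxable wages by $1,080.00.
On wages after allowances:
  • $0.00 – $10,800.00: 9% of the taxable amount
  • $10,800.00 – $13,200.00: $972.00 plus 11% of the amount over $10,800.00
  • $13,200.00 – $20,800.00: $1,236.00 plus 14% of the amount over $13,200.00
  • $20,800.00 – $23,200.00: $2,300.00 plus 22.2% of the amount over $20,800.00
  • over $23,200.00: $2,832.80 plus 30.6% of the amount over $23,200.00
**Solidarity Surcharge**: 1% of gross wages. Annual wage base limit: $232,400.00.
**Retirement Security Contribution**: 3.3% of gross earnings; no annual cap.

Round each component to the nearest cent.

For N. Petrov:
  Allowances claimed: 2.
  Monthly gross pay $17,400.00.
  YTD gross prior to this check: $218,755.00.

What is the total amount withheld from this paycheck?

Provincial Income Tax: taxable = $17,400.00 − 2×$1,080.00 = $15,240.00
  $1,236.00 + 14% × ($15,240.00 − $13,200.00) = $1,236.00 + 14% × $2,040.00 = $1,521.60
Solidarity Surcharge: cap $232,400.00 − YTD $218,755.00 = $13,645.00 subject; 1% × $13,645.00 = $136.45
Retirement Security Contribution: 3.3% × $17,400.00 = $574.20
Total: $1,521.60 + $136.45 + $574.20 = $2,232.25

$2,232.25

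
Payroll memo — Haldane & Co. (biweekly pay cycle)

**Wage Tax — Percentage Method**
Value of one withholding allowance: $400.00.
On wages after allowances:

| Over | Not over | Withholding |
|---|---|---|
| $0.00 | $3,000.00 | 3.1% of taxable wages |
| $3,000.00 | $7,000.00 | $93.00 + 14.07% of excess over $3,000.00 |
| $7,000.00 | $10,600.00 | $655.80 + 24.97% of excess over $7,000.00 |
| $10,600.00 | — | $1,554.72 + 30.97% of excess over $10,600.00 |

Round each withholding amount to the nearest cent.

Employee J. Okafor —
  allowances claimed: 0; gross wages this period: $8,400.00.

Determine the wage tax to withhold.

$1,005.38

Wage Tax: taxable = $8,400.00
  $655.80 + 24.97% × ($8,400.00 − $7,000.00) = $655.80 + 24.97% × $1,400.00 = $1,005.38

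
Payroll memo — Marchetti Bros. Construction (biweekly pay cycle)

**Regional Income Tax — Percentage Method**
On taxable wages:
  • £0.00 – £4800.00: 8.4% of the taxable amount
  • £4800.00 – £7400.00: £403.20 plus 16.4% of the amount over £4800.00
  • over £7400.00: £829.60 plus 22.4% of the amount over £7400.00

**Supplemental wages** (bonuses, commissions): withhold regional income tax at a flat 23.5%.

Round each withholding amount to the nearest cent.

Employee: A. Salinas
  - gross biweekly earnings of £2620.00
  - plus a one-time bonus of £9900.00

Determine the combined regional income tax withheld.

£2546.58

Regional Income Tax: taxable = £2620.00
  8.4% × £2620.00 = £220.08
Supplemental (23.5% flat on bonus): 23.5% × £9900.00 = £2326.50
Total regional income tax: £220.08 + £2326.50 = £2546.58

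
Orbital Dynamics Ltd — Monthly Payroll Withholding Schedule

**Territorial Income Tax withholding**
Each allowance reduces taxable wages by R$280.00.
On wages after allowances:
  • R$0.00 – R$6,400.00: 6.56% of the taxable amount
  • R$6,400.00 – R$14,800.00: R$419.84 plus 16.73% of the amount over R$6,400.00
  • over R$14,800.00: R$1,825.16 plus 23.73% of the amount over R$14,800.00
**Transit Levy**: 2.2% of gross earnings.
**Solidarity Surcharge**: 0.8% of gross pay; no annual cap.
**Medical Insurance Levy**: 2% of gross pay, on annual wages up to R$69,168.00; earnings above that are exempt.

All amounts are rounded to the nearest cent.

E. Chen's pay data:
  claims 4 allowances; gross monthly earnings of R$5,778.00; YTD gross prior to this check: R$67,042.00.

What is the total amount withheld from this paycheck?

Territorial Income Tax: taxable = R$5,778.00 − 4×R$280.00 = R$4,658.00
  6.56% × R$4,658.00 = R$305.56
Transit Levy: 2.2% × R$5,778.00 = R$127.12
Solidarity Surcharge: 0.8% × R$5,778.00 = R$46.22
Medical Insurance Levy: cap R$69,168.00 − YTD R$67,042.00 = R$2,126.00 subject; 2% × R$2,126.00 = R$42.52
Total: R$305.56 + R$127.12 + R$46.22 + R$42.52 = R$521.42

R$521.42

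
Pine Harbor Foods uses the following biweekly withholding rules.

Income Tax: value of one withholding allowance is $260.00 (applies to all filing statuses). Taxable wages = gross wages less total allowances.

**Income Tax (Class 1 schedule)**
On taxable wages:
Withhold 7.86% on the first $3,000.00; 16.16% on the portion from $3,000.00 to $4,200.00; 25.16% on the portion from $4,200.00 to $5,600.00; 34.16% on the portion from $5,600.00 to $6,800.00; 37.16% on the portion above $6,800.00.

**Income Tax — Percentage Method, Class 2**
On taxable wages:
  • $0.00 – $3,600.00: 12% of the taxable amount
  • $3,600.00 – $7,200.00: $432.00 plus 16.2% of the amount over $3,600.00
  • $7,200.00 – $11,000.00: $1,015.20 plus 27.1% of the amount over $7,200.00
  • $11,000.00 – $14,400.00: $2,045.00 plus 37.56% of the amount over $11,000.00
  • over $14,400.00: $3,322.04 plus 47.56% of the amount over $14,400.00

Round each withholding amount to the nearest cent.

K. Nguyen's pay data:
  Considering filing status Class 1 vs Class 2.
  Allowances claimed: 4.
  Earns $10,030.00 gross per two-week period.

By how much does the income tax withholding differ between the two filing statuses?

Income Tax (Class 1): taxable = $10,030.00 − 4×$260.00 = $8,990.00
  $1,191.88 + 37.16% × ($8,990.00 − $6,800.00) = $1,191.88 + 37.16% × $2,190.00 = $2,005.68
Income Tax (Class 2): taxable = $10,030.00 − 4×$260.00 = $8,990.00
  $1,015.20 + 27.1% × ($8,990.00 − $7,200.00) = $1,015.20 + 27.1% × $1,790.00 = $1,500.29
Difference: |$2,005.68 − $1,500.29| = $505.39 (higher under Class 1)

$505.39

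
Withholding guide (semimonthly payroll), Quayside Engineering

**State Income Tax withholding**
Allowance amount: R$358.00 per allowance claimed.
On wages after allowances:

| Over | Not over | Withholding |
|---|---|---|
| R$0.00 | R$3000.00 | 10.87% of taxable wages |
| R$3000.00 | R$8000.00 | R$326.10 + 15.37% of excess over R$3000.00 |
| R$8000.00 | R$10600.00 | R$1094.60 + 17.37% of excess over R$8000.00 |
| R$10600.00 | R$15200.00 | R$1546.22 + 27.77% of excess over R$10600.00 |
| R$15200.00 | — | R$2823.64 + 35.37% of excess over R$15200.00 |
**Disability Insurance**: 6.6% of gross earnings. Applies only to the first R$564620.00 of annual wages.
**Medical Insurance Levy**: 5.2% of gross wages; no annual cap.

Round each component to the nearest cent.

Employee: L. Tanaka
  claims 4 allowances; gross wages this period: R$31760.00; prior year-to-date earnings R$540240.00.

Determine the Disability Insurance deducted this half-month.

R$1609.08

Disability Insurance: cap R$564620.00 − YTD R$540240.00 = R$24380.00 subject; 6.6% × R$24380.00 = R$1609.08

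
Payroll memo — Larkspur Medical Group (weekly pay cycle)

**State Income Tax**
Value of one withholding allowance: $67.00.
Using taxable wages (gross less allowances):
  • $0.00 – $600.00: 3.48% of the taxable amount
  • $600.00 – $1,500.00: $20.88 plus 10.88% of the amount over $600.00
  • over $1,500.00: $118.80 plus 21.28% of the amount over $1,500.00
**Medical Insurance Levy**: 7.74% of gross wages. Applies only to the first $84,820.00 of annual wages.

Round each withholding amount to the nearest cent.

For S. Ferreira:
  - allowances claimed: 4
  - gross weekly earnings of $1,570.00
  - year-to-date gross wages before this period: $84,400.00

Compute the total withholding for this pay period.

$129.77

State Income Tax: taxable = $1,570.00 − 4×$67.00 = $1,302.00
  $20.88 + 10.88% × ($1,302.00 − $600.00) = $20.88 + 10.88% × $702.00 = $97.26
Medical Insurance Levy: cap $84,820.00 − YTD $84,400.00 = $420.00 subject; 7.74% × $420.00 = $32.51
Total: $97.26 + $32.51 = $129.77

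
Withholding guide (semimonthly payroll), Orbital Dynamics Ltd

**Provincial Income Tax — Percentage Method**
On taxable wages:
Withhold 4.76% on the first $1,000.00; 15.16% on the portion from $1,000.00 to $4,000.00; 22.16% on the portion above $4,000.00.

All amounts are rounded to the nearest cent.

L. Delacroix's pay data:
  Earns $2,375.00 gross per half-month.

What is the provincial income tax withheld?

Provincial Income Tax: taxable = $2,375.00
  $47.60 + 15.16% × ($2,375.00 − $1,000.00) = $47.60 + 15.16% × $1,375.00 = $256.05

$256.05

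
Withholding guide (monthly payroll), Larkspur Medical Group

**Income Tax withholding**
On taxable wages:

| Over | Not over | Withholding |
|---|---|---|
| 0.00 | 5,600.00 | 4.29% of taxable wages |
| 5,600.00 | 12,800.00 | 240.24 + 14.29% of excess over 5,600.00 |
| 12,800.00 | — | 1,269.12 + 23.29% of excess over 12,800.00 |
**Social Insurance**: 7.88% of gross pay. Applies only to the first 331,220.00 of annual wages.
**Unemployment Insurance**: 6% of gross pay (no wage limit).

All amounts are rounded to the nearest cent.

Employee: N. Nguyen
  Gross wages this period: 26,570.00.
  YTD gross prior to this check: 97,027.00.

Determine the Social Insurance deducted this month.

2,093.72

Social Insurance: 7.88% × 26,570.00 = 2,093.72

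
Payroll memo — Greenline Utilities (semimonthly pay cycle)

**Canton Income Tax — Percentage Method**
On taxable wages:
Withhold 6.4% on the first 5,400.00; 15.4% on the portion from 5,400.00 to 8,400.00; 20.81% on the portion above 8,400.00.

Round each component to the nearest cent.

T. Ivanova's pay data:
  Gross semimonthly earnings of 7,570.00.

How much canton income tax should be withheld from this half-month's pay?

679.78

Canton Income Tax: taxable = 7,570.00
  345.60 + 15.4% × (7,570.00 − 5,400.00) = 345.60 + 15.4% × 2,170.00 = 679.78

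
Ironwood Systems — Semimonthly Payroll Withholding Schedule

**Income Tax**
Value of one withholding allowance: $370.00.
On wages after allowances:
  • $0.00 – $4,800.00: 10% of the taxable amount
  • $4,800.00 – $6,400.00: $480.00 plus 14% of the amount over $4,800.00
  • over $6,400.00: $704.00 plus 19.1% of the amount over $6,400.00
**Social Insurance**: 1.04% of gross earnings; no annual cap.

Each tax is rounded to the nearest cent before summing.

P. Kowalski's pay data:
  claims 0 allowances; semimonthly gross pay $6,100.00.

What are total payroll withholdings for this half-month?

$725.44

Income Tax: taxable = $6,100.00
  $480.00 + 14% × ($6,100.00 − $4,800.00) = $480.00 + 14% × $1,300.00 = $662.00
Social Insurance: 1.04% × $6,100.00 = $63.44
Total: $662.00 + $63.44 = $725.44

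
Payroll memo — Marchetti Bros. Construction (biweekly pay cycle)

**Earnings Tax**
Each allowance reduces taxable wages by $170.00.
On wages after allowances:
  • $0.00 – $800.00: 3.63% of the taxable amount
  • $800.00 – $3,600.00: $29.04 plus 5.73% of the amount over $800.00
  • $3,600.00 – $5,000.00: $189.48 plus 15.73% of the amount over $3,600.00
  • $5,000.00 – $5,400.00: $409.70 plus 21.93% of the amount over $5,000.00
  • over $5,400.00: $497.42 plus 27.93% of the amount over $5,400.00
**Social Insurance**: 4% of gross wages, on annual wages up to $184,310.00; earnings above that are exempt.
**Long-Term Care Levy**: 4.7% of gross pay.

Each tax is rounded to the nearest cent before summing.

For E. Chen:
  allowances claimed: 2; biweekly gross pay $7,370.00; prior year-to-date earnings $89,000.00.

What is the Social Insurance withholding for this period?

$294.80

Social Insurance: 4% × $7,370.00 = $294.80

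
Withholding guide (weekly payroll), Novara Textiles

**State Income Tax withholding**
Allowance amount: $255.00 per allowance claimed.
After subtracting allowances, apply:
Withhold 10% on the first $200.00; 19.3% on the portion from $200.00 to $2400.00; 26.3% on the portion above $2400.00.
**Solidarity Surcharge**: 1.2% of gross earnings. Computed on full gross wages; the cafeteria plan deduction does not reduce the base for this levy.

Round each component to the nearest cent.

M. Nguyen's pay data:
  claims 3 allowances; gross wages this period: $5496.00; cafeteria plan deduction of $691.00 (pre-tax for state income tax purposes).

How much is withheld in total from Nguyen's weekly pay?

$941.87

State Income Tax: taxable = $5496.00 − $691.00 − 3×$255.00 = $4040.00
  $444.60 + 26.3% × ($4040.00 − $2400.00) = $444.60 + 26.3% × $1640.00 = $875.92
Solidarity Surcharge: 1.2% × $5496.00 = $65.95
Total: $875.92 + $65.95 = $941.87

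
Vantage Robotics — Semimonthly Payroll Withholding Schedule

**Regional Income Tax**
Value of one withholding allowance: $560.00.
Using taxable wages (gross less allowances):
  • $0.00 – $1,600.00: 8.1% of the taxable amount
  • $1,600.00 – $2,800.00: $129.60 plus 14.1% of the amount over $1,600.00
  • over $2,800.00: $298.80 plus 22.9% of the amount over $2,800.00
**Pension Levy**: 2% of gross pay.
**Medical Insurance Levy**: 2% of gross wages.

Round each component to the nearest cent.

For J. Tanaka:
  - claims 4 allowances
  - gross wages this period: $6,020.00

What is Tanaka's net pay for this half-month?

Regional Income Tax: taxable = $6,020.00 − 4×$560.00 = $3,780.00
  $298.80 + 22.9% × ($3,780.00 − $2,800.00) = $298.80 + 22.9% × $980.00 = $523.22
Pension Levy: 2% × $6,020.00 = $120.40
Medical Insurance Levy: 2% × $6,020.00 = $120.40
Total withheld: $523.22 + $120.40 + $120.40 = $764.02
Net pay: $6,020.00 − $764.02 = $5,255.98

$5,255.98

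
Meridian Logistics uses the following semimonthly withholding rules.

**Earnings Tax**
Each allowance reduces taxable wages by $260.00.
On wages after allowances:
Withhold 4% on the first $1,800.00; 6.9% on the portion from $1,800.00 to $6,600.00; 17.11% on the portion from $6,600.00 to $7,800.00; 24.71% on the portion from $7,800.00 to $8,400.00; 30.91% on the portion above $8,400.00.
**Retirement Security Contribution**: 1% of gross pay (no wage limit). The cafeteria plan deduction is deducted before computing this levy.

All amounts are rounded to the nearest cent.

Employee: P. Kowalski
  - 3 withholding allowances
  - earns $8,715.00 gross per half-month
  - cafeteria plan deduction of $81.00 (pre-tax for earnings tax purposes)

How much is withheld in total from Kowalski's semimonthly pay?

Earnings Tax: taxable = $8,715.00 − $81.00 − 3×$260.00 = $7,854.00
  $608.52 + 24.71% × ($7,854.00 − $7,800.00) = $608.52 + 24.71% × $54.00 = $621.86
Retirement Security Contribution: 1% × $8,634.00 = $86.34
Total: $621.86 + $86.34 = $708.20

$708.20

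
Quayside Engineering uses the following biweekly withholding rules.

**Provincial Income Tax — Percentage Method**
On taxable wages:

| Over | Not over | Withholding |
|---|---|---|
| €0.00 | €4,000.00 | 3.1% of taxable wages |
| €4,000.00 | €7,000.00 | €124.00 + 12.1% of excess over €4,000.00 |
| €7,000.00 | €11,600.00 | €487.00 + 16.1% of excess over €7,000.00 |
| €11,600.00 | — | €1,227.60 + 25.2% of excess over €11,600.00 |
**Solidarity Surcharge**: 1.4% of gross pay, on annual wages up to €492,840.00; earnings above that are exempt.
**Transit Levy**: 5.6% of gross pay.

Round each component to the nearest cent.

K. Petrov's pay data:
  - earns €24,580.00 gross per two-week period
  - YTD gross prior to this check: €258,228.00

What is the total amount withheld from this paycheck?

€6,219.16

Provincial Income Tax: taxable = €24,580.00
  €1,227.60 + 25.2% × (€24,580.00 − €11,600.00) = €1,227.60 + 25.2% × €12,980.00 = €4,498.56
Solidarity Surcharge: 1.4% × €24,580.00 = €344.12
Transit Levy: 5.6% × €24,580.00 = €1,376.48
Total: €4,498.56 + €344.12 + €1,376.48 = €6,219.16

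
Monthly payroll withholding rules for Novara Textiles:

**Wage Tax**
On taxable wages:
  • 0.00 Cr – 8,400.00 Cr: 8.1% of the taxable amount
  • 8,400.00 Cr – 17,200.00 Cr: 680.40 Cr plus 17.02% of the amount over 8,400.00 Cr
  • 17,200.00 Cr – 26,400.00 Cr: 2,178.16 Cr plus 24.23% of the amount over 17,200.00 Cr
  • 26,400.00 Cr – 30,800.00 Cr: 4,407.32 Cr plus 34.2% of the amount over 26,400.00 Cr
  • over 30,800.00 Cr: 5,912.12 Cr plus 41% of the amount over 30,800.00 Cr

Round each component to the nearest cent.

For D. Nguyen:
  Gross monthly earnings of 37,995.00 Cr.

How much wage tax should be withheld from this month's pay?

8,862.07 Cr

Wage Tax: taxable = 37,995.00 Cr
  5,912.12 Cr + 41% × (37,995.00 Cr − 30,800.00 Cr) = 5,912.12 Cr + 41% × 7,195.00 Cr = 8,862.07 Cr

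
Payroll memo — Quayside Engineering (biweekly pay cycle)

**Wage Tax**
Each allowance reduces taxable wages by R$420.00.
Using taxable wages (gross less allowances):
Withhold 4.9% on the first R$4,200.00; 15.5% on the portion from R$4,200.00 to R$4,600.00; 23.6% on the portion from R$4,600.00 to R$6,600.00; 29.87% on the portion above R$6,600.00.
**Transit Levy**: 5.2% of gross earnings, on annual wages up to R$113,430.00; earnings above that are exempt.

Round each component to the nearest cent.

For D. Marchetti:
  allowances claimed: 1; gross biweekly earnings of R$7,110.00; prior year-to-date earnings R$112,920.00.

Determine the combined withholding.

R$793.20

Wage Tax: taxable = R$7,110.00 − 1×R$420.00 = R$6,690.00
  R$739.80 + 29.87% × (R$6,690.00 − R$6,600.00) = R$739.80 + 29.87% × R$90.00 = R$766.68
Transit Levy: cap R$113,430.00 − YTD R$112,920.00 = R$510.00 subject; 5.2% × R$510.00 = R$26.52
Total: R$766.68 + R$26.52 = R$793.20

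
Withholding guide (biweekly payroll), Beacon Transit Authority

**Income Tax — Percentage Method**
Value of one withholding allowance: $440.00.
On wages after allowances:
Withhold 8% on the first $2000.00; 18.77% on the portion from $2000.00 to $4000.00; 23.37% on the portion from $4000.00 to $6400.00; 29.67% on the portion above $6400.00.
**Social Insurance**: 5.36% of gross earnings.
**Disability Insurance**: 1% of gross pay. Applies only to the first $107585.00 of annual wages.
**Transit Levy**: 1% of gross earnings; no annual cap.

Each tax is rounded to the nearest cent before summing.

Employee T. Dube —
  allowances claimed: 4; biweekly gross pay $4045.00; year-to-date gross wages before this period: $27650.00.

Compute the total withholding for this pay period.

Income Tax: taxable = $4045.00 − 4×$440.00 = $2285.00
  $160.00 + 18.77% × ($2285.00 − $2000.00) = $160.00 + 18.77% × $285.00 = $213.49
Social Insurance: 5.36% × $4045.00 = $216.81
Disability Insurance: 1% × $4045.00 = $40.45
Transit Levy: 1% × $4045.00 = $40.45
Total: $213.49 + $216.81 + $40.45 + $40.45 = $511.20

$511.20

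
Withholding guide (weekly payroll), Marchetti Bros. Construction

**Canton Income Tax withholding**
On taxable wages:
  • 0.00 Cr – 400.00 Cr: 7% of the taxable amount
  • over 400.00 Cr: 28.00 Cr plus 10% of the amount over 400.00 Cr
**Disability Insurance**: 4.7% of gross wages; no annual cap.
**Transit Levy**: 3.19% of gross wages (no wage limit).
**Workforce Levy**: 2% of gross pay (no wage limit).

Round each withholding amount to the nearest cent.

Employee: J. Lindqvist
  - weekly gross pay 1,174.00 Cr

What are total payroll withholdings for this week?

Canton Income Tax: taxable = 1,174.00 Cr
  28.00 Cr + 10% × (1,174.00 Cr − 400.00 Cr) = 28.00 Cr + 10% × 774.00 Cr = 105.40 Cr
Disability Insurance: 4.7% × 1,174.00 Cr = 55.18 Cr
Transit Levy: 3.19% × 1,174.00 Cr = 37.45 Cr
Workforce Levy: 2% × 1,174.00 Cr = 23.48 Cr
Total: 105.40 Cr + 55.18 Cr + 37.45 Cr + 23.48 Cr = 221.51 Cr

221.51 Cr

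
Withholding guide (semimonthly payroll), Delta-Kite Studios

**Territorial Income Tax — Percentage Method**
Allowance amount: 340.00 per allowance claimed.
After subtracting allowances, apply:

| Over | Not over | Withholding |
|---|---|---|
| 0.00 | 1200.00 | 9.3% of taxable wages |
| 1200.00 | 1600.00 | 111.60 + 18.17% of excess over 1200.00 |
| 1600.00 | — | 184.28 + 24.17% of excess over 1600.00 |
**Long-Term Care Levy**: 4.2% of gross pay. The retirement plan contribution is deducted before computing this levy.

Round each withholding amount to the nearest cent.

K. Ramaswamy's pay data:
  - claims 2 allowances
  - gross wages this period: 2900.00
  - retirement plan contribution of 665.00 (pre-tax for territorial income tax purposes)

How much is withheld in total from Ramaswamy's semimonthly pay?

269.97

Territorial Income Tax: taxable = 2900.00 − 665.00 − 2×340.00 = 1555.00
  111.60 + 18.17% × (1555.00 − 1200.00) = 111.60 + 18.17% × 355.00 = 176.10
Long-Term Care Levy: 4.2% × 2235.00 = 93.87
Total: 176.10 + 93.87 = 269.97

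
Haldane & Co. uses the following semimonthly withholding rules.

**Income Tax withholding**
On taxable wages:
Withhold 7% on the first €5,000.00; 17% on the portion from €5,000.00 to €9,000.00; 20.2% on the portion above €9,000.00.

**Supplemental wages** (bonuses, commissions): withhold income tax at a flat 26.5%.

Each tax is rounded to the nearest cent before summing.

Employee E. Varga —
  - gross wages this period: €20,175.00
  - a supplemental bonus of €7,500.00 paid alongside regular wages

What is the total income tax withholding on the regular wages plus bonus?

€5,274.85

Income Tax: taxable = €20,175.00
  €1,030.00 + 20.2% × (€20,175.00 − €9,000.00) = €1,030.00 + 20.2% × €11,175.00 = €3,287.35
Supplemental (26.5% flat on bonus): 26.5% × €7,500.00 = €1,987.50
Total income tax: €3,287.35 + €1,987.50 = €5,274.85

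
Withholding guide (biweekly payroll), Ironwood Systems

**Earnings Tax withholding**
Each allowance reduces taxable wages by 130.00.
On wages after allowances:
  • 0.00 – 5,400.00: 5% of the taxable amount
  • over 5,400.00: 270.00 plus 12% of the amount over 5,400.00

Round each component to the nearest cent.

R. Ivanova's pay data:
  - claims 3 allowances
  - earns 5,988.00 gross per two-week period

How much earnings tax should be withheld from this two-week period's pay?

293.76

Earnings Tax: taxable = 5,988.00 − 3×130.00 = 5,598.00
  270.00 + 12% × (5,598.00 − 5,400.00) = 270.00 + 12% × 198.00 = 293.76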